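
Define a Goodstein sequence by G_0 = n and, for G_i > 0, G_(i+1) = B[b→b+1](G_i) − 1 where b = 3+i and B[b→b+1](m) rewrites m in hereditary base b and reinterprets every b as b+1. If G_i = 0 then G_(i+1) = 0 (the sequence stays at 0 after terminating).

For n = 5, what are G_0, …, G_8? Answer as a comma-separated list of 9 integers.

5, 5, 5, 5, 4, 3, 2, 1, 0

G_0=5  [base 3] 3 + 2  →[3↦4]→  4 + 2 = 6  −1 ⇒ G_1=5
G_1=5  [base 4] 4 + 1  →[4↦5]→  5 + 1 = 6  −1 ⇒ G_2=5
G_2=5  [base 5] 5  →[5↦6]→  6 = 6  −1 ⇒ G_3=5
G_3=5  [base 6] 5  →[6↦7]→  5 = 5  −1 ⇒ G_4=4
G_4=4  [base 7] 4  →[7↦8]→  4 = 4  −1 ⇒ G_5=3
G_5=3  [base 8] 3  →[8↦9]→  3 = 3  −1 ⇒ G_6=2
G_6=2  [base 9] 2  →[9↦10]→  2 = 2  −1 ⇒ G_7=1
G_7=1  [base 10] 1  →[10↦11]→  1 = 1  −1 ⇒ G_8=0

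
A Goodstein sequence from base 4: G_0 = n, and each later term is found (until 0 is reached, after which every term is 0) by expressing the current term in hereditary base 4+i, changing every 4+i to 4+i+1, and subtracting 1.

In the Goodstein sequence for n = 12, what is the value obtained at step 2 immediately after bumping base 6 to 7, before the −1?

step 0: 12 = 3·4; sub 5 for 4: 3·5; = 15; G_1 = 15−1 = 14
step 1: 14 = 2·5 + 4; sub 6 for 5: 2·6 + 4; = 16; G_2 = 16−1 = 15

17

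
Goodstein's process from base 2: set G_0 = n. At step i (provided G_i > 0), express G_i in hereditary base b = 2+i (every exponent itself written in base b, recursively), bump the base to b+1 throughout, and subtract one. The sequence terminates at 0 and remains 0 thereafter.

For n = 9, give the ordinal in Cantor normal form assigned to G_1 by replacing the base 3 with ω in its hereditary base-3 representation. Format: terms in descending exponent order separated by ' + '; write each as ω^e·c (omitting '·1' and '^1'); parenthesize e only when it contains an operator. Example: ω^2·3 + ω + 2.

ω^(ω + 1)

step 0: 9 = 2^(2 + 1) + 1; sub 3 for 2: 3^(3 + 1) + 1; = 82; G_1 = 82−1 = 81
step 1: 81 = 3^(3 + 1); sub 4 for 3: 4^(4 + 1); = 1024; G_2 = 1024−1 = 1023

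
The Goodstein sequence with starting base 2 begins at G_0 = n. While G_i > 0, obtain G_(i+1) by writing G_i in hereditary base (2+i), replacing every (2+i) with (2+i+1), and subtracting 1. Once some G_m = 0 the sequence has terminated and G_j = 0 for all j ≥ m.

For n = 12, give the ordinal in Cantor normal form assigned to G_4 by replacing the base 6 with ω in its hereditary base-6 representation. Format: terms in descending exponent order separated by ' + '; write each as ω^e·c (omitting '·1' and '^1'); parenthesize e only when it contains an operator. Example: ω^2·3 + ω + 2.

[0] 12 ≡ 2^(2 + 1) + 2^2 (base 2). Lift 3: 108. −1: 107.
[1] 107 ≡ 3^(3 + 1) + 2·3^2 + 2·3 + 2 (base 3). Lift 4: 1066. −1: 1065.
[2] 1065 ≡ 4^(4 + 1) + 2·4^2 + 2·4 + 1 (base 4). Lift 5: 15686. −1: 15685.
[3] 15685 ≡ 5^(5 + 1) + 2·5^2 + 2·5 (base 5). Lift 6: 280020. −1: 280019.
[4] 280019 ≡ 6^(6 + 1) + 2·6^2 + 6 + 5 (base 6). Lift 7: 5764911. −1: 5764910.

ω^(ω + 1) + ω^2·2 + ω + 5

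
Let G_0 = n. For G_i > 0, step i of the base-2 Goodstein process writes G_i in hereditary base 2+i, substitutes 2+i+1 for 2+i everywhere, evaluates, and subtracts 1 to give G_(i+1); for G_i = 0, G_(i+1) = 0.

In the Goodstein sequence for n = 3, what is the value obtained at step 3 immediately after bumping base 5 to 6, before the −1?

[0] 3 ≡ 2 + 1 (base 2). Lift 3: 4. −1: 3.
[1] 3 ≡ 3 (base 3). Lift 4: 4. −1: 3.
[2] 3 ≡ 3 (base 4). Lift 5: 3. −1: 2.
[3] 2 ≡ 2 (base 5). Lift 6: 2. −1: 1.

2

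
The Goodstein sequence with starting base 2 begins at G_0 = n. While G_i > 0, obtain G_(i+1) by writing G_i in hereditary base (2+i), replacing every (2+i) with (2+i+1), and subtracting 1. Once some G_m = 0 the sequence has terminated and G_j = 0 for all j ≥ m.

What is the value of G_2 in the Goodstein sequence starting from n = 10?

1025

base 2: 10 = 2^(2 + 1) + 2; at 3: 3^(3 + 1) + 3 = 84; next = 83
base 3: 83 = 3^(3 + 1) + 2; at 4: 4^(4 + 1) + 2 = 1026; next = 1025
base 4: 1025 = 4^(4 + 1) + 1; at 5: 5^(5 + 1) + 1 = 15626; next = 15625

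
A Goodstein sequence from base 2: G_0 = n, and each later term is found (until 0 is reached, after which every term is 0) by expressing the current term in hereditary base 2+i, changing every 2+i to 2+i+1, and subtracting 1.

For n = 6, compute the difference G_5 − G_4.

51384

G_0=6  [base 2] 2^2 + 2  →[2↦3]→  3^3 + 3 = 30  −1 ⇒ G_1=29
G_1=29  [base 3] 3^3 + 2  →[3↦4]→  4^4 + 2 = 258  −1 ⇒ G_2=257
G_2=257  [base 4] 4^4 + 1  →[4↦5]→  5^5 + 1 = 3126  −1 ⇒ G_3=3125
G_3=3125  [base 5] 5^5  →[5↦6]→  6^6 = 46656  −1 ⇒ G_4=46655
G_4=46655  [base 6] 5·6^5 + 5·6^4 + 5·6^3 + 5·6^2 + 5·6 + 5  →[6↦7]→  5·7^5 + 5·7^4 + 5·7^3 + 5·7^2 + 5·7 + 5 = 98040  −1 ⇒ G_5=98039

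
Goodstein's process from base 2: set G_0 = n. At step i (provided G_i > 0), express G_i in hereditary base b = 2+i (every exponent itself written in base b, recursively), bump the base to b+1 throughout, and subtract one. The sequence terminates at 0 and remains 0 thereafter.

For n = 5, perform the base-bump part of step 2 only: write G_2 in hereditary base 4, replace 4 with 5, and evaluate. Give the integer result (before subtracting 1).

G_0=5  [base 2] 2^2 + 1  →[2↦3]→  3^3 + 1 = 28  −1 ⇒ G_1=27
G_1=27  [base 3] 3^3  →[3↦4]→  4^4 = 256  −1 ⇒ G_2=255
G_2=255  [base 4] 3·4^3 + 3·4^2 + 3·4 + 3  →[4↦5]→  3·5^3 + 3·5^2 + 3·5 + 3 = 468  −1 ⇒ G_3=467

468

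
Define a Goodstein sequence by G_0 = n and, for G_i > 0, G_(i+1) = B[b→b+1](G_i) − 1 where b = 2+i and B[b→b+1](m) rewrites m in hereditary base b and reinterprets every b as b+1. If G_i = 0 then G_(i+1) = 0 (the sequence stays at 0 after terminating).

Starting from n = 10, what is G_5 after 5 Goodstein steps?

4215754

step 0: 10 = 2^(2 + 1) + 2; sub 3 for 2: 3^(3 + 1) + 3; = 84; G_1 = 84−1 = 83
step 1: 83 = 3^(3 + 1) + 2; sub 4 for 3: 4^(4 + 1) + 2; = 1026; G_2 = 1026−1 = 1025
step 2: 1025 = 4^(4 + 1) + 1; sub 5 for 4: 5^(5 + 1) + 1; = 15626; G_3 = 15626−1 = 15625
step 3: 15625 = 5^(5 + 1); sub 6 for 5: 6^(6 + 1); = 279936; G_4 = 279936−1 = 279935
step 4: 279935 = 5·6^6 + 5·6^5 + 5·6^4 + 5·6^3 + 5·6^2 + 5·6 + 5; sub 7 for 6: 5·7^7 + 5·7^5 + 5·7^4 + 5·7^3 + 5·7^2 + 5·7 + 5; = 4215755; G_5 = 4215755−1 = 4215754
step 5: 4215754 = 5·7^7 + 5·7^5 + 5·7^4 + 5·7^3 + 5·7^2 + 5·7 + 4; sub 8 for 7: 5·8^8 + 5·8^5 + 5·8^4 + 5·8^3 + 5·8^2 + 5·8 + 4; = 84073324; G_6 = 84073324−1 = 84073323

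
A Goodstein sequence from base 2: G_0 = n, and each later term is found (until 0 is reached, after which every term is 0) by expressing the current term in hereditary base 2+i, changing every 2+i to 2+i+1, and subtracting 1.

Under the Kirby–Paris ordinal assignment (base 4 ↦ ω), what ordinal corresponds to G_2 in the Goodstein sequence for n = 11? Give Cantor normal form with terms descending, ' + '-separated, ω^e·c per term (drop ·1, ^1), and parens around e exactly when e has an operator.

ω^(ω + 1) + 3

base 2: 11 = 2^(2 + 1) + 2 + 1; at 3: 3^(3 + 1) + 3 + 1 = 85; next = 84
base 3: 84 = 3^(3 + 1) + 3; at 4: 4^(4 + 1) + 4 = 1028; next = 1027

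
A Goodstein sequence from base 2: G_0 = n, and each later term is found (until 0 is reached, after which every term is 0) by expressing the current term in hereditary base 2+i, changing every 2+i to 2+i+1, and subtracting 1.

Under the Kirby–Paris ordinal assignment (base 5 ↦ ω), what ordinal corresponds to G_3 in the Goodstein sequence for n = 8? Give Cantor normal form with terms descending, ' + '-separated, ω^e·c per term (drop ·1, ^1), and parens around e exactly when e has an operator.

8 —HB2→ 2^(2 + 1) —bump→ 3^(3 + 1) = 81 —(−1)→ 80
80 —HB3→ 2·3^3 + 2·3^2 + 2·3 + 2 —bump→ 2·4^4 + 2·4^2 + 2·4 + 2 = 554 —(−1)→ 553
553 —HB4→ 2·4^4 + 2·4^2 + 2·4 + 1 —bump→ 2·5^5 + 2·5^2 + 2·5 + 1 = 6311 —(−1)→ 6310

ω^ω·2 + ω^2·2 + ω·2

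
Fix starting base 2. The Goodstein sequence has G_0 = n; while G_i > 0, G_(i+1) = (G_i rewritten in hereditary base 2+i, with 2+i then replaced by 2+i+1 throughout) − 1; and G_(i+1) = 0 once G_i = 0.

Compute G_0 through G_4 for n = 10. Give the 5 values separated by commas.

G_0 = 10. HB_2(10) = 2^(2 + 1) + 2. Bump = 84. G_1 = 83.
G_1 = 83. HB_3(83) = 3^(3 + 1) + 2. Bump = 1026. G_2 = 1025.
G_2 = 1025. HB_4(1025) = 4^(4 + 1) + 1. Bump = 15626. G_3 = 15625.
G_3 = 15625. HB_5(15625) = 5^(5 + 1). Bump = 279936. G_4 = 279935.

10, 83, 1025, 15625, 279935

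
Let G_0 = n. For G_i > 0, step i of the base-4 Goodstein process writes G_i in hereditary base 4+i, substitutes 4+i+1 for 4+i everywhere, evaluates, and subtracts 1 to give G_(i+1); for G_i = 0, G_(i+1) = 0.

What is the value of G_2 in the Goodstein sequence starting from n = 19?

G_0 = 19. HB_4(19) = 4^2 + 3. Bump = 28. G_1 = 27.
G_1 = 27. HB_5(27) = 5^2 + 2. Bump = 38. G_2 = 37.
G_2 = 37. HB_6(37) = 6^2 + 1. Bump = 50. G_3 = 49.

37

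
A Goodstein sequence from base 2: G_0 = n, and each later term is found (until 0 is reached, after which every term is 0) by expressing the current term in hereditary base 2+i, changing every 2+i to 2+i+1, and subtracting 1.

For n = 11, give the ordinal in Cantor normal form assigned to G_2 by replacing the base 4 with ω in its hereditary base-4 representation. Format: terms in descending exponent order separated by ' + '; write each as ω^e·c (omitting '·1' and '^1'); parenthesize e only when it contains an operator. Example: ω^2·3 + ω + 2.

(0) 11|_2 = 2^(2 + 1) + 2 + 1 ↦ 3^(3 + 1) + 3 + 1|_3 = 85 ⇒ 84
(1) 84|_3 = 3^(3 + 1) + 3 ↦ 4^(4 + 1) + 4|_4 = 1028 ⇒ 1027

ω^(ω + 1) + 3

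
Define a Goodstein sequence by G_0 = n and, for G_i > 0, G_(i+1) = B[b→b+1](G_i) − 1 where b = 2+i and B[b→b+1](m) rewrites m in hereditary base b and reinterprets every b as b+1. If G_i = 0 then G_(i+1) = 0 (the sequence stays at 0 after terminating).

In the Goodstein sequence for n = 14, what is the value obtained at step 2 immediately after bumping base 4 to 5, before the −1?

18751

[0] 14 ≡ 2^(2 + 1) + 2^2 + 2 (base 2). Lift 3: 111. −1: 110.
[1] 110 ≡ 3^(3 + 1) + 3^3 + 2 (base 3). Lift 4: 1282. −1: 1281.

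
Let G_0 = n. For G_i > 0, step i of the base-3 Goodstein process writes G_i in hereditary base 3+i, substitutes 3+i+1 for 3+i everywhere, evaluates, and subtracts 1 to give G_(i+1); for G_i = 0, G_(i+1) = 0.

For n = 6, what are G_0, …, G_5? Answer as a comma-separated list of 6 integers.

[0] 6 ≡ 2·3 (base 3). Lift 4: 8. −1: 7.
[1] 7 ≡ 4 + 3 (base 4). Lift 5: 8. −1: 7.
[2] 7 ≡ 5 + 2 (base 5). Lift 6: 8. −1: 7.
[3] 7 ≡ 6 + 1 (base 6). Lift 7: 8. −1: 7.
[4] 7 ≡ 7 (base 7). Lift 8: 8. −1: 7.

6, 7, 7, 7, 7, 7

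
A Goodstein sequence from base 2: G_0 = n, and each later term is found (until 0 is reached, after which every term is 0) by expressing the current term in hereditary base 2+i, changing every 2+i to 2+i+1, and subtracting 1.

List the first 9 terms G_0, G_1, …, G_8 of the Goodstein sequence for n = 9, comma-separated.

i=0: 9 = 2^(2 + 1) + 1 (b=2); 2→3: 3^(3 + 1) + 1 = 82; 82−1 = 81
i=1: 81 = 3^(3 + 1) (b=3); 3→4: 4^(4 + 1) = 1024; 1024−1 = 1023
i=2: 1023 = 3·4^4 + 3·4^3 + 3·4^2 + 3·4 + 3 (b=4); 4→5: 3·5^5 + 3·5^3 + 3·5^2 + 3·5 + 3 = 9843; 9843−1 = 9842
i=3: 9842 = 3·5^5 + 3·5^3 + 3·5^2 + 3·5 + 2 (b=5); 5→6: 3·6^6 + 3·6^3 + 3·6^2 + 3·6 + 2 = 140744; 140744−1 = 140743
i=4: 140743 = 3·6^6 + 3·6^3 + 3·6^2 + 3·6 + 1 (b=6); 6→7: 3·7^7 + 3·7^3 + 3·7^2 + 3·7 + 1 = 2471827; 2471827−1 = 2471826
i=5: 2471826 = 3·7^7 + 3·7^3 + 3·7^2 + 3·7 (b=7); 7→8: 3·8^8 + 3·8^3 + 3·8^2 + 3·8 = 50333400; 50333400−1 = 50333399
i=6: 50333399 = 3·8^8 + 3·8^3 + 3·8^2 + 2·8 + 7 (b=8); 8→9: 3·9^9 + 3·9^3 + 3·9^2 + 2·9 + 7 = 1162263922; 1162263922−1 = 1162263921
i=7: 1162263921 = 3·9^9 + 3·9^3 + 3·9^2 + 2·9 + 6 (b=9); 9→10: 3·10^10 + 3·10^3 + 3·10^2 + 2·10 + 6 = 30000003326; 30000003326−1 = 30000003325

9, 81, 1023, 9842, 140743, 2471826, 50333399, 1162263921, 30000003325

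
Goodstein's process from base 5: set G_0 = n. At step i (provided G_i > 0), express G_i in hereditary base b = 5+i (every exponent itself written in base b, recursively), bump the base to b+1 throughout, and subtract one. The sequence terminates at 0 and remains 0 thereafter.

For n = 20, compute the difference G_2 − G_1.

2

step 0: 20 = 4·5; sub 6 for 5: 4·6; = 24; G_1 = 24−1 = 23
step 1: 23 = 3·6 + 5; sub 7 for 6: 3·7 + 5; = 26; G_2 = 26−1 = 25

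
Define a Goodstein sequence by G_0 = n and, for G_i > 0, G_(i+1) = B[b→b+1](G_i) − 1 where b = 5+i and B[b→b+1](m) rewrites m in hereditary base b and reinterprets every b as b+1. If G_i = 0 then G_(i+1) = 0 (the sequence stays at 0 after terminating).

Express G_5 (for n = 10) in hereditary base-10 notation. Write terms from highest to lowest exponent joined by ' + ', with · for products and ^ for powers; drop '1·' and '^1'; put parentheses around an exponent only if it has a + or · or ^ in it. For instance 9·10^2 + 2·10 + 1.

i=0: 10 = 2·5 (b=5); 5→6: 2·6 = 12; 12−1 = 11
i=1: 11 = 6 + 5 (b=6); 6→7: 7 + 5 = 12; 12−1 = 11
i=2: 11 = 7 + 4 (b=7); 7→8: 8 + 4 = 12; 12−1 = 11
i=3: 11 = 8 + 3 (b=8); 8→9: 9 + 3 = 12; 12−1 = 11
i=4: 11 = 9 + 2 (b=9); 9→10: 10 + 2 = 12; 12−1 = 11
i=5: 11 = 10 + 1 (b=10); 10→11: 11 + 1 = 12; 12−1 = 11

10 + 1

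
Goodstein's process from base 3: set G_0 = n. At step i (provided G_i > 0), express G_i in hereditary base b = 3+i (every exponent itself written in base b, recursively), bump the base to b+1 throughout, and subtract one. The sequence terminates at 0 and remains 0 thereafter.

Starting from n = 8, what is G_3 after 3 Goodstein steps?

8 —HB3→ 2·3 + 2 —bump→ 2·4 + 2 = 10 —(−1)→ 9
9 —HB4→ 2·4 + 1 —bump→ 2·5 + 1 = 11 —(−1)→ 10
10 —HB5→ 2·5 —bump→ 2·6 = 12 —(−1)→ 11
11 —HB6→ 6 + 5 —bump→ 7 + 5 = 12 —(−1)→ 11

11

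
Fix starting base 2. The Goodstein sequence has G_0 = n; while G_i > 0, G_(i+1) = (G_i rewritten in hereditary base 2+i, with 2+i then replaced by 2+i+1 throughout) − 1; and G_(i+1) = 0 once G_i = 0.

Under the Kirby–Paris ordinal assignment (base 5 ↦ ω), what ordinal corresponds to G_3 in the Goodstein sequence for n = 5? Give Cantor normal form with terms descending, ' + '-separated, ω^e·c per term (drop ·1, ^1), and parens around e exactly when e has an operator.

step 0: 5 = 2^2 + 1; sub 3 for 2: 3^3 + 1; = 28; G_1 = 28−1 = 27
step 1: 27 = 3^3; sub 4 for 3: 4^4; = 256; G_2 = 256−1 = 255
step 2: 255 = 3·4^3 + 3·4^2 + 3·4 + 3; sub 5 for 4: 3·5^3 + 3·5^2 + 3·5 + 3; = 468; G_3 = 468−1 = 467
step 3: 467 = 3·5^3 + 3·5^2 + 3·5 + 2; sub 6 for 5: 3·6^3 + 3·6^2 + 3·6 + 2; = 776; G_4 = 776−1 = 775

ω^3·3 + ω^2·3 + ω·3 + 2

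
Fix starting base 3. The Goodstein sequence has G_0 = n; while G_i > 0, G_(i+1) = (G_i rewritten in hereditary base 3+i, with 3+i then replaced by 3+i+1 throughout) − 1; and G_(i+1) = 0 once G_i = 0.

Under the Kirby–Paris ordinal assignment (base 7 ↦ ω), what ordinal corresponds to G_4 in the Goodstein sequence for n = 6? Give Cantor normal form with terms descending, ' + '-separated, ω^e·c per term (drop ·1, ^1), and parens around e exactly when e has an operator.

ω

i=0: 6 = 2·3 (b=3); 3→4: 2·4 = 8; 8−1 = 7
i=1: 7 = 4 + 3 (b=4); 4→5: 5 + 3 = 8; 8−1 = 7
i=2: 7 = 5 + 2 (b=5); 5→6: 6 + 2 = 8; 8−1 = 7
i=3: 7 = 6 + 1 (b=6); 6→7: 7 + 1 = 8; 8−1 = 7
i=4: 7 = 7 (b=7); 7→8: 8 = 8; 8−1 = 7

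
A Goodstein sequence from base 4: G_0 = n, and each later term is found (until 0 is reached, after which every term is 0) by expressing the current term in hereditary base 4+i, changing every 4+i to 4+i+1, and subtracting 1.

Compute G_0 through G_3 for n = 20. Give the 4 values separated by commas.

base 4: 20 = 4^2 + 4; at 5: 5^2 + 5 = 30; next = 29
base 5: 29 = 5^2 + 4; at 6: 6^2 + 4 = 40; next = 39
base 6: 39 = 6^2 + 3; at 7: 7^2 + 3 = 52; next = 51

20, 29, 39, 51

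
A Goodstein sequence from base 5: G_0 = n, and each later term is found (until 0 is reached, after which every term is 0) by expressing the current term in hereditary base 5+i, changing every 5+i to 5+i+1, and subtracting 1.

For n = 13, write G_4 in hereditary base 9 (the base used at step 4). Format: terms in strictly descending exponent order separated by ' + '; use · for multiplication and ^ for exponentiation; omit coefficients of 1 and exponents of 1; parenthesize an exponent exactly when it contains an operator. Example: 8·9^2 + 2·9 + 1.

9 + 8

13 —HB5→ 2·5 + 3 —bump→ 2·6 + 3 = 15 —(−1)→ 14
14 —HB6→ 2·6 + 2 —bump→ 2·7 + 2 = 16 —(−1)→ 15
15 —HB7→ 2·7 + 1 —bump→ 2·8 + 1 = 17 —(−1)→ 16
16 —HB8→ 2·8 —bump→ 2·9 = 18 —(−1)→ 17
17 —HB9→ 9 + 8 —bump→ 10 + 8 = 18 —(−1)→ 17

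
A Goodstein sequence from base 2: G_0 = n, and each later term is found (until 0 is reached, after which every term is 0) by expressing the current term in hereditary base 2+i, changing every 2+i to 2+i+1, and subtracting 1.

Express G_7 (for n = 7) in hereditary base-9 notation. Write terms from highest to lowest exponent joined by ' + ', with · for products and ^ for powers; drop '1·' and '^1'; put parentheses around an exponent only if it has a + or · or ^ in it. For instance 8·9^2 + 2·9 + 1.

7·9^7 + 7·9^6 + 7·9^5 + 7·9^4 + 7·9^3 + 7·9^2 + 7·9 + 6

(0) 7|_2 = 2^2 + 2 + 1 ↦ 3^3 + 3 + 1|_3 = 31 ⇒ 30
(1) 30|_3 = 3^3 + 3 ↦ 4^4 + 4|_4 = 260 ⇒ 259
(2) 259|_4 = 4^4 + 3 ↦ 5^5 + 3|_5 = 3128 ⇒ 3127
(3) 3127|_5 = 5^5 + 2 ↦ 6^6 + 2|_6 = 46658 ⇒ 46657
(4) 46657|_6 = 6^6 + 1 ↦ 7^7 + 1|_7 = 823544 ⇒ 823543
(5) 823543|_7 = 7^7 ↦ 8^8|_8 = 16777216 ⇒ 16777215
(6) 16777215|_8 = 7·8^7 + 7·8^6 + 7·8^5 + 7·8^4 + 7·8^3 + 7·8^2 + 7·8 + 7 ↦ 7·9^7 + 7·9^6 + 7·9^5 + 7·9^4 + 7·9^3 + 7·9^2 + 7·9 + 7|_9 = 37665880 ⇒ 37665879
(7) 37665879|_9 = 7·9^7 + 7·9^6 + 7·9^5 + 7·9^4 + 7·9^3 + 7·9^2 + 7·9 + 6 ↦ 7·10^7 + 7·10^6 + 7·10^5 + 7·10^4 + 7·10^3 + 7·10^2 + 7·10 + 6|_10 = 77777776 ⇒ 77777775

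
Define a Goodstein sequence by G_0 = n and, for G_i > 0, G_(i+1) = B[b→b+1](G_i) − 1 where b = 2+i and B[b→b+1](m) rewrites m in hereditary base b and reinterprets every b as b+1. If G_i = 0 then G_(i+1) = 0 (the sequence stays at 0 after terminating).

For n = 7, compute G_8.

77777775

G_0=7  [base 2] 2^2 + 2 + 1  →[2↦3]→  3^3 + 3 + 1 = 31  −1 ⇒ G_1=30
G_1=30  [base 3] 3^3 + 3  →[3↦4]→  4^4 + 4 = 260  −1 ⇒ G_2=259
G_2=259  [base 4] 4^4 + 3  →[4↦5]→  5^5 + 3 = 3128  −1 ⇒ G_3=3127
G_3=3127  [base 5] 5^5 + 2  →[5↦6]→  6^6 + 2 = 46658  −1 ⇒ G_4=46657
G_4=46657  [base 6] 6^6 + 1  →[6↦7]→  7^7 + 1 = 823544  −1 ⇒ G_5=823543
G_5=823543  [base 7] 7^7  →[7↦8]→  8^8 = 16777216  −1 ⇒ G_6=16777215
G_6=16777215  [base 8] 7·8^7 + 7·8^6 + 7·8^5 + 7·8^4 + 7·8^3 + 7·8^2 + 7·8 + 7  →[8↦9]→  7·9^7 + 7·9^6 + 7·9^5 + 7·9^4 + 7·9^3 + 7·9^2 + 7·9 + 7 = 37665880  −1 ⇒ G_7=37665879
G_7=37665879  [base 9] 7·9^7 + 7·9^6 + 7·9^5 + 7·9^4 + 7·9^3 + 7·9^2 + 7·9 + 6  →[9↦10]→  7·10^7 + 7·10^6 + 7·10^5 + 7·10^4 + 7·10^3 + 7·10^2 + 7·10 + 6 = 77777776  −1 ⇒ G_8=77777775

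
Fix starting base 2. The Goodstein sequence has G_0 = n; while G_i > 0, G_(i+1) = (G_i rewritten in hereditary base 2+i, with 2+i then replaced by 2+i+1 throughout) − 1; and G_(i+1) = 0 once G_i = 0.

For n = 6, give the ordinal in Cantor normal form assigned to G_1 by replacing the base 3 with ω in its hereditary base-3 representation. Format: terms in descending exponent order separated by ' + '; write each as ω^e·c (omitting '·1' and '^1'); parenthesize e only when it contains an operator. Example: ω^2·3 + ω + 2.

G_0=6  [base 2] 2^2 + 2  →[2↦3]→  3^3 + 3 = 30  −1 ⇒ G_1=29
G_1=29  [base 3] 3^3 + 2  →[3↦4]→  4^4 + 2 = 258  −1 ⇒ G_2=257

ω^ω + 2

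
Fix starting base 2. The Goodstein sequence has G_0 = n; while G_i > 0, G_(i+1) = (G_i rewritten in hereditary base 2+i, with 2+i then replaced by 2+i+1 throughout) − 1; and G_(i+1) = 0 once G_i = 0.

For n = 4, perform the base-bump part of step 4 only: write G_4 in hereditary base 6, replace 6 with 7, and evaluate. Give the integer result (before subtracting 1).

110

G_0=4  [base 2] 2^2  →[2↦3]→  3^3 = 27  −1 ⇒ G_1=26
G_1=26  [base 3] 2·3^2 + 2·3 + 2  →[3↦4]→  2·4^2 + 2·4 + 2 = 42  −1 ⇒ G_2=41
G_2=41  [base 4] 2·4^2 + 2·4 + 1  →[4↦5]→  2·5^2 + 2·5 + 1 = 61  −1 ⇒ G_3=60
G_3=60  [base 5] 2·5^2 + 2·5  →[5↦6]→  2·6^2 + 2·6 = 84  −1 ⇒ G_4=83
G_4=83  [base 6] 2·6^2 + 6 + 5  →[6↦7]→  2·7^2 + 7 + 5 = 110  −1 ⇒ G_5=109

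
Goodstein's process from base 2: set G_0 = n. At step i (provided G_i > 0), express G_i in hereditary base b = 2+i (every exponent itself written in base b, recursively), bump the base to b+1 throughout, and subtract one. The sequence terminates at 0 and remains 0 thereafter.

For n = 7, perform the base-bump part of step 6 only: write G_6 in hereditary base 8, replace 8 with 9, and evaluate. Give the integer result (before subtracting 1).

37665880

G_0 = 7. HB_2(7) = 2^2 + 2 + 1. Bump = 31. G_1 = 30.
G_1 = 30. HB_3(30) = 3^3 + 3. Bump = 260. G_2 = 259.
G_2 = 259. HB_4(259) = 4^4 + 3. Bump = 3128. G_3 = 3127.
G_3 = 3127. HB_5(3127) = 5^5 + 2. Bump = 46658. G_4 = 46657.
G_4 = 46657. HB_6(46657) = 6^6 + 1. Bump = 823544. G_5 = 823543.
G_5 = 823543. HB_7(823543) = 7^7. Bump = 16777216. G_6 = 16777215.
G_6 = 16777215. HB_8(16777215) = 7·8^7 + 7·8^6 + 7·8^5 + 7·8^4 + 7·8^3 + 7·8^2 + 7·8 + 7. Bump = 37665880. G_7 = 37665879.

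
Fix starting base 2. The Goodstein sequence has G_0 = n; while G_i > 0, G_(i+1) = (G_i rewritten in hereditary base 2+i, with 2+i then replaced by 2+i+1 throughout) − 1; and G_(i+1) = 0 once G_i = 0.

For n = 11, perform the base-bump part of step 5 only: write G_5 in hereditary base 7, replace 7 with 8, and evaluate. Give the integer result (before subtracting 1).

134217728

11 —HB2→ 2^(2 + 1) + 2 + 1 —bump→ 3^(3 + 1) + 3 + 1 = 85 —(−1)→ 84
84 —HB3→ 3^(3 + 1) + 3 —bump→ 4^(4 + 1) + 4 = 1028 —(−1)→ 1027
1027 —HB4→ 4^(4 + 1) + 3 —bump→ 5^(5 + 1) + 3 = 15628 —(−1)→ 15627
15627 —HB5→ 5^(5 + 1) + 2 —bump→ 6^(6 + 1) + 2 = 279938 —(−1)→ 279937
279937 —HB6→ 6^(6 + 1) + 1 —bump→ 7^(7 + 1) + 1 = 5764802 —(−1)→ 5764801
5764801 —HB7→ 7^(7 + 1) —bump→ 8^(8 + 1) = 134217728 —(−1)→ 134217727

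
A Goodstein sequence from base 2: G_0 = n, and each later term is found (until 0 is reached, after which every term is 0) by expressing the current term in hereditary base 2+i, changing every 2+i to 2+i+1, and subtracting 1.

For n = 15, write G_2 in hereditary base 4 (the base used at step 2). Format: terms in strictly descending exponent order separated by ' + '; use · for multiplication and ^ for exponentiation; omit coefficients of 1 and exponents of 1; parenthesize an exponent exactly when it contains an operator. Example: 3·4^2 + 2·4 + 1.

step 0: 15 = 2^(2 + 1) + 2^2 + 2 + 1; sub 3 for 2: 3^(3 + 1) + 3^3 + 3 + 1; = 112; G_1 = 112−1 = 111
step 1: 111 = 3^(3 + 1) + 3^3 + 3; sub 4 for 3: 4^(4 + 1) + 4^4 + 4; = 1284; G_2 = 1284−1 = 1283
step 2: 1283 = 4^(4 + 1) + 4^4 + 3; sub 5 for 4: 5^(5 + 1) + 5^5 + 3; = 18753; G_3 = 18753−1 = 18752

4^(4 + 1) + 4^4 + 3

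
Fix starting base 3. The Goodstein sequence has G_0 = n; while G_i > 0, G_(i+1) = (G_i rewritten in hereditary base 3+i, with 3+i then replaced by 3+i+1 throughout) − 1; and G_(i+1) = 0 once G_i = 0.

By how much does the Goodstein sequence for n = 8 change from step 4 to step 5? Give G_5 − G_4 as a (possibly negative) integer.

(0) 8|_3 = 2·3 + 2 ↦ 2·4 + 2|_4 = 10 ⇒ 9
(1) 9|_4 = 2·4 + 1 ↦ 2·5 + 1|_5 = 11 ⇒ 10
(2) 10|_5 = 2·5 ↦ 2·6|_6 = 12 ⇒ 11
(3) 11|_6 = 6 + 5 ↦ 7 + 5|_7 = 12 ⇒ 11
(4) 11|_7 = 7 + 4 ↦ 8 + 4|_8 = 12 ⇒ 11

0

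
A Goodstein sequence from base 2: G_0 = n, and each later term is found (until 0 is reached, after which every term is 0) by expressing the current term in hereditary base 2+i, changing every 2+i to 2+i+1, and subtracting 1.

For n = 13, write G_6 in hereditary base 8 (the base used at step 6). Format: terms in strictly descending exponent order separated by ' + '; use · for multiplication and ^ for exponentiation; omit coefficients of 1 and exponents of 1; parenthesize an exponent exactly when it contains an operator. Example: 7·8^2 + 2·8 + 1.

base 2: 13 = 2^(2 + 1) + 2^2 + 1; at 3: 3^(3 + 1) + 3^3 + 1 = 109; next = 108
base 3: 108 = 3^(3 + 1) + 3^3; at 4: 4^(4 + 1) + 4^4 = 1280; next = 1279
base 4: 1279 = 4^(4 + 1) + 3·4^3 + 3·4^2 + 3·4 + 3; at 5: 5^(5 + 1) + 3·5^3 + 3·5^2 + 3·5 + 3 = 16093; next = 16092
base 5: 16092 = 5^(5 + 1) + 3·5^3 + 3·5^2 + 3·5 + 2; at 6: 6^(6 + 1) + 3·6^3 + 3·6^2 + 3·6 + 2 = 280712; next = 280711
base 6: 280711 = 6^(6 + 1) + 3·6^3 + 3·6^2 + 3·6 + 1; at 7: 7^(7 + 1) + 3·7^3 + 3·7^2 + 3·7 + 1 = 5765999; next = 5765998
base 7: 5765998 = 7^(7 + 1) + 3·7^3 + 3·7^2 + 3·7; at 8: 8^(8 + 1) + 3·8^3 + 3·8^2 + 3·8 = 134219480; next = 134219479
base 8: 134219479 = 8^(8 + 1) + 3·8^3 + 3·8^2 + 2·8 + 7; at 9: 9^(9 + 1) + 3·9^3 + 3·9^2 + 2·9 + 7 = 3486786856; next = 3486786855

8^(8 + 1) + 3·8^3 + 3·8^2 + 2·8 + 7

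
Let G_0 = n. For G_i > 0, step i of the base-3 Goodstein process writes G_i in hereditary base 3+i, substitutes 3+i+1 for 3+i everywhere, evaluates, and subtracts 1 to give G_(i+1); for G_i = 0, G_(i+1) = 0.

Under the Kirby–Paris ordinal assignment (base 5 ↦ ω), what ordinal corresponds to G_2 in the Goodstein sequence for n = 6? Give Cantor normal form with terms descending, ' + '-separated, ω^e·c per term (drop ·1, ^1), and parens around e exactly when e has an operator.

(0) 6|_3 = 2·3 ↦ 2·4|_4 = 8 ⇒ 7
(1) 7|_4 = 4 + 3 ↦ 5 + 3|_5 = 8 ⇒ 7
(2) 7|_5 = 5 + 2 ↦ 6 + 2|_6 = 8 ⇒ 7

ω + 2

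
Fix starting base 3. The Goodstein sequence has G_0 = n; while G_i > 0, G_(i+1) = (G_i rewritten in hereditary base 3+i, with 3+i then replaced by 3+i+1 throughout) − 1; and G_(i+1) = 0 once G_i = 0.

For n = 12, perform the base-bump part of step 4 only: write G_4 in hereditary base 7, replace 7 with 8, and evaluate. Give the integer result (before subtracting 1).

64

G_0=12  [base 3] 3^2 + 3  →[3↦4]→  4^2 + 4 = 20  −1 ⇒ G_1=19
G_1=19  [base 4] 4^2 + 3  →[4↦5]→  5^2 + 3 = 28  −1 ⇒ G_2=27
G_2=27  [base 5] 5^2 + 2  →[5↦6]→  6^2 + 2 = 38  −1 ⇒ G_3=37
G_3=37  [base 6] 6^2 + 1  →[6↦7]→  7^2 + 1 = 50  −1 ⇒ G_4=49
G_4=49  [base 7] 7^2  →[7↦8]→  8^2 = 64  −1 ⇒ G_5=63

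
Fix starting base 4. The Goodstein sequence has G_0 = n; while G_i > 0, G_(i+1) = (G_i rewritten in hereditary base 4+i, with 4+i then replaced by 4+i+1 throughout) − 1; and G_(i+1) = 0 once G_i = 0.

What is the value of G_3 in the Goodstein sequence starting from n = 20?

20 —HB4→ 4^2 + 4 —bump→ 5^2 + 5 = 30 —(−1)→ 29
29 —HB5→ 5^2 + 4 —bump→ 6^2 + 4 = 40 —(−1)→ 39
39 —HB6→ 6^2 + 3 —bump→ 7^2 + 3 = 52 —(−1)→ 51
51 —HB7→ 7^2 + 2 —bump→ 8^2 + 2 = 66 —(−1)→ 65

51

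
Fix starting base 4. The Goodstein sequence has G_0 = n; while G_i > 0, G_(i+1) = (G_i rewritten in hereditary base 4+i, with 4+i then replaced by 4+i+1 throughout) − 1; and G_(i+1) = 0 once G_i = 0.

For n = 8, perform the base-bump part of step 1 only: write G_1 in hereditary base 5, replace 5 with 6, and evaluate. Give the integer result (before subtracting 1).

10

8 —HB4→ 2·4 —bump→ 2·5 = 10 —(−1)→ 9
9 —HB5→ 5 + 4 —bump→ 6 + 4 = 10 —(−1)→ 9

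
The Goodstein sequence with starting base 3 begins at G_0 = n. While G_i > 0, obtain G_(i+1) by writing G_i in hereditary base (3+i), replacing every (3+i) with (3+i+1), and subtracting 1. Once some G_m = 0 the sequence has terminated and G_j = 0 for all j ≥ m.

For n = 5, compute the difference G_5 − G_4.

[0] 5 ≡ 3 + 2 (base 3). Lift 4: 6. −1: 5.
[1] 5 ≡ 4 + 1 (base 4). Lift 5: 6. −1: 5.
[2] 5 ≡ 5 (base 5). Lift 6: 6. −1: 5.
[3] 5 ≡ 5 (base 6). Lift 7: 5. −1: 4.
[4] 4 ≡ 4 (base 7). Lift 8: 4. −1: 3.

-1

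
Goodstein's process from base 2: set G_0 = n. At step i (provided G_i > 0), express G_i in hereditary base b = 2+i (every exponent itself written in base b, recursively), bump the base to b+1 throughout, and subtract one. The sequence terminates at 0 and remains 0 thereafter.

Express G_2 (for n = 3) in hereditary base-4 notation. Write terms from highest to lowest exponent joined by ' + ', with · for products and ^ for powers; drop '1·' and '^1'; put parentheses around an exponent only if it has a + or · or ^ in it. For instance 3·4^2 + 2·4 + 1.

base 2: 3 = 2 + 1; at 3: 3 + 1 = 4; next = 3
base 3: 3 = 3; at 4: 4 = 4; next = 3
base 4: 3 = 3; at 5: 3 = 3; next = 2

3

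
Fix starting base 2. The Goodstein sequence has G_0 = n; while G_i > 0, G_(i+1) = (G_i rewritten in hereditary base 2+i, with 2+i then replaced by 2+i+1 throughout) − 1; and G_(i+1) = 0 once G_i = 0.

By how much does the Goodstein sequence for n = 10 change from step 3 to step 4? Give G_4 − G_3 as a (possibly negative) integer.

264310

G_0 = 10. HB_2(10) = 2^(2 + 1) + 2. Bump = 84. G_1 = 83.
G_1 = 83. HB_3(83) = 3^(3 + 1) + 2. Bump = 1026. G_2 = 1025.
G_2 = 1025. HB_4(1025) = 4^(4 + 1) + 1. Bump = 15626. G_3 = 15625.
G_3 = 15625. HB_5(15625) = 5^(5 + 1). Bump = 279936. G_4 = 279935.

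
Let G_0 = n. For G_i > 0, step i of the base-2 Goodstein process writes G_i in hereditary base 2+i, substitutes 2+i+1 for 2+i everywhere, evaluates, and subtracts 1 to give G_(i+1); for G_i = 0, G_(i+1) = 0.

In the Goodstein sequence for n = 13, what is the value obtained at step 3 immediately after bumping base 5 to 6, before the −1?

280712

step 0: 13 = 2^(2 + 1) + 2^2 + 1; sub 3 for 2: 3^(3 + 1) + 3^3 + 1; = 109; G_1 = 109−1 = 108
step 1: 108 = 3^(3 + 1) + 3^3; sub 4 for 3: 4^(4 + 1) + 4^4; = 1280; G_2 = 1280−1 = 1279
step 2: 1279 = 4^(4 + 1) + 3·4^3 + 3·4^2 + 3·4 + 3; sub 5 for 4: 5^(5 + 1) + 3·5^3 + 3·5^2 + 3·5 + 3; = 16093; G_3 = 16093−1 = 16092
step 3: 16092 = 5^(5 + 1) + 3·5^3 + 3·5^2 + 3·5 + 2; sub 6 for 5: 6^(6 + 1) + 3·6^3 + 3·6^2 + 3·6 + 2; = 280712; G_4 = 280712−1 = 280711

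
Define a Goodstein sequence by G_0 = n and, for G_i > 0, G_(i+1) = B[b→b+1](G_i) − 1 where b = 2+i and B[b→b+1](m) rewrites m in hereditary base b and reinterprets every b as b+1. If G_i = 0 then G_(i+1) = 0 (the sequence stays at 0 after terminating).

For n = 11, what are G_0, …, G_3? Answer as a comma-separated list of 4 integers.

base 2: 11 = 2^(2 + 1) + 2 + 1; at 3: 3^(3 + 1) + 3 + 1 = 85; next = 84
base 3: 84 = 3^(3 + 1) + 3; at 4: 4^(4 + 1) + 4 = 1028; next = 1027
base 4: 1027 = 4^(4 + 1) + 3; at 5: 5^(5 + 1) + 3 = 15628; next = 15627

11, 84, 1027, 15627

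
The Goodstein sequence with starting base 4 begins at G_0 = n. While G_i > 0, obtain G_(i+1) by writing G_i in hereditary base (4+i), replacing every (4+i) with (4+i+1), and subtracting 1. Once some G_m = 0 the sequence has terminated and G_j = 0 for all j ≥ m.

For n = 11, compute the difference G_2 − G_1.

[0] 11 ≡ 2·4 + 3 (base 4). Lift 5: 13. −1: 12.
[1] 12 ≡ 2·5 + 2 (base 5). Lift 6: 14. −1: 13.

1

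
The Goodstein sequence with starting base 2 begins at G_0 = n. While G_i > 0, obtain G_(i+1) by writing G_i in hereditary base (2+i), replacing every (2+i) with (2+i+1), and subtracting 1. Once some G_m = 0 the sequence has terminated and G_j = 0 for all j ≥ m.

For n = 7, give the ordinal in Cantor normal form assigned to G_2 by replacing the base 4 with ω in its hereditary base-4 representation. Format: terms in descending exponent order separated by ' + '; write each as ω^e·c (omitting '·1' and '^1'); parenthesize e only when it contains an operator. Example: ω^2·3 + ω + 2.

step 0: 7 = 2^2 + 2 + 1; sub 3 for 2: 3^3 + 3 + 1; = 31; G_1 = 31−1 = 30
step 1: 30 = 3^3 + 3; sub 4 for 3: 4^4 + 4; = 260; G_2 = 260−1 = 259

ω^ω + 3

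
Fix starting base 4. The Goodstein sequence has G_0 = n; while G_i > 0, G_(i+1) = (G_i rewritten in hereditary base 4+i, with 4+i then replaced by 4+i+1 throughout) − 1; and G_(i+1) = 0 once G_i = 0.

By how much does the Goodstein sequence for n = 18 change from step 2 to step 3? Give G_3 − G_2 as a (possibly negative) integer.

(0) 18|_4 = 4^2 + 2 ↦ 5^2 + 2|_5 = 27 ⇒ 26
(1) 26|_5 = 5^2 + 1 ↦ 6^2 + 1|_6 = 37 ⇒ 36
(2) 36|_6 = 6^2 ↦ 7^2|_7 = 49 ⇒ 48

12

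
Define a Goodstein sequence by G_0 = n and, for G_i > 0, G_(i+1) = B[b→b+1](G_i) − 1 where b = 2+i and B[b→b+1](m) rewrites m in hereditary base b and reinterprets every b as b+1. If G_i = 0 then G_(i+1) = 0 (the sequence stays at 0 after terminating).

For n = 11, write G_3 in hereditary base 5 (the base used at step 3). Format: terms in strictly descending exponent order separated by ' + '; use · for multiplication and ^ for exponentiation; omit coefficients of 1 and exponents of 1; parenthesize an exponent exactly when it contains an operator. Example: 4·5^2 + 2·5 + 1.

[0] 11 ≡ 2^(2 + 1) + 2 + 1 (base 2). Lift 3: 85. −1: 84.
[1] 84 ≡ 3^(3 + 1) + 3 (base 3). Lift 4: 1028. −1: 1027.
[2] 1027 ≡ 4^(4 + 1) + 3 (base 4). Lift 5: 15628. −1: 15627.
[3] 15627 ≡ 5^(5 + 1) + 2 (base 5). Lift 6: 279938. −1: 279937.

5^(5 + 1) + 2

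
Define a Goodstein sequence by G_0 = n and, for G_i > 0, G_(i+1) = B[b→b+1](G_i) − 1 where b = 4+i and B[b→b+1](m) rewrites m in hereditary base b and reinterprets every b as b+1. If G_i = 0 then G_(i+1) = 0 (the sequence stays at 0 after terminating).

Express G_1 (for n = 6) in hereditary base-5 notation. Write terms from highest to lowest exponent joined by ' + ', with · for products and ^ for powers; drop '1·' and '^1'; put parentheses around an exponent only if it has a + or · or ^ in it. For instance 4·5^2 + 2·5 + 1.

5 + 1

(0) 6|_4 = 4 + 2 ↦ 5 + 2|_5 = 7 ⇒ 6
(1) 6|_5 = 5 + 1 ↦ 6 + 1|_6 = 7 ⇒ 6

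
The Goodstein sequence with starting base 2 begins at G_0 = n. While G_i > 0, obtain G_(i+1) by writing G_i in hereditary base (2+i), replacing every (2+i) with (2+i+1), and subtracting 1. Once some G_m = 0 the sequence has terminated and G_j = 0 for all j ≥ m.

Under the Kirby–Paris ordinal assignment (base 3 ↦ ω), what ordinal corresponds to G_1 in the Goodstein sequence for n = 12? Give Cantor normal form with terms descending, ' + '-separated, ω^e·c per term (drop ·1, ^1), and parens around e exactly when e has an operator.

12 —HB2→ 2^(2 + 1) + 2^2 —bump→ 3^(3 + 1) + 3^3 = 108 —(−1)→ 107
107 —HB3→ 3^(3 + 1) + 2·3^2 + 2·3 + 2 —bump→ 4^(4 + 1) + 2·4^2 + 2·4 + 2 = 1066 —(−1)→ 1065

ω^(ω + 1) + ω^2·2 + ω·2 + 2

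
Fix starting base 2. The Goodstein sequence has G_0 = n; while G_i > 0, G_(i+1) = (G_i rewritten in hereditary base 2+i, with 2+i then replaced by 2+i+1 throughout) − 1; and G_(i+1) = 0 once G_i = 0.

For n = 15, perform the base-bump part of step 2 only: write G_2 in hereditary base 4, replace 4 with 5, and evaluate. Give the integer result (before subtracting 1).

18753

G_0=15  [base 2] 2^(2 + 1) + 2^2 + 2 + 1  →[2↦3]→  3^(3 + 1) + 3^3 + 3 + 1 = 112  −1 ⇒ G_1=111
G_1=111  [base 3] 3^(3 + 1) + 3^3 + 3  →[3↦4]→  4^(4 + 1) + 4^4 + 4 = 1284  −1 ⇒ G_2=1283
G_2=1283  [base 4] 4^(4 + 1) + 4^4 + 3  →[4↦5]→  5^(5 + 1) + 5^5 + 3 = 18753  −1 ⇒ G_3=18752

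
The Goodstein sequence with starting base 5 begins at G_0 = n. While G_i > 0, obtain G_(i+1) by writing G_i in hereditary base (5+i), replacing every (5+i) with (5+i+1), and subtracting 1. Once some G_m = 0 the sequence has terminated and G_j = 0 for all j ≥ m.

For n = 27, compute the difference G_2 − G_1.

step 0: 27 = 5^2 + 2; sub 6 for 5: 6^2 + 2; = 38; G_1 = 38−1 = 37
step 1: 37 = 6^2 + 1; sub 7 for 6: 7^2 + 1; = 50; G_2 = 50−1 = 49

12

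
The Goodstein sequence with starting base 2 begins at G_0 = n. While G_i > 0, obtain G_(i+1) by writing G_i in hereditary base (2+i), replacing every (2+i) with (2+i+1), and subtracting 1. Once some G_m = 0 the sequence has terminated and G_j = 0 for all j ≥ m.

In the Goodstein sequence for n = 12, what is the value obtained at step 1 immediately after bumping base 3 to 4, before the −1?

i=0: 12 = 2^(2 + 1) + 2^2 (b=2); 2→3: 3^(3 + 1) + 3^3 = 108; 108−1 = 107
i=1: 107 = 3^(3 + 1) + 2·3^2 + 2·3 + 2 (b=3); 3→4: 4^(4 + 1) + 2·4^2 + 2·4 + 2 = 1066; 1066−1 = 1065

1066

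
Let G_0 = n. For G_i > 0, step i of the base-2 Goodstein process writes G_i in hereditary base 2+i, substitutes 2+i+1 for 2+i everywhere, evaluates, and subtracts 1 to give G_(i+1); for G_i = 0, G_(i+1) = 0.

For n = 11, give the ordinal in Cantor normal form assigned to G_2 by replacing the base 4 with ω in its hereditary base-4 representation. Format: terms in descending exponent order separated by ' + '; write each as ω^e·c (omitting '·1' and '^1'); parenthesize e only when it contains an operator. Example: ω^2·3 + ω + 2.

G_0=11  [base 2] 2^(2 + 1) + 2 + 1  →[2↦3]→  3^(3 + 1) + 3 + 1 = 85  −1 ⇒ G_1=84
G_1=84  [base 3] 3^(3 + 1) + 3  →[3↦4]→  4^(4 + 1) + 4 = 1028  −1 ⇒ G_2=1027

ω^(ω + 1) + 3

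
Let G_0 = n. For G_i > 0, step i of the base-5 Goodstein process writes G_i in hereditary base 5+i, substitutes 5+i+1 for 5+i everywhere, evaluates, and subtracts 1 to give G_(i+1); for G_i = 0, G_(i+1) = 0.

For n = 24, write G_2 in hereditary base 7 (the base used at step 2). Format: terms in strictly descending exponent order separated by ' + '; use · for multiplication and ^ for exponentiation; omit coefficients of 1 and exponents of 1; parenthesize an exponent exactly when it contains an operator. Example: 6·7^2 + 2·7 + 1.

G_0=24  [base 5] 4·5 + 4  →[5↦6]→  4·6 + 4 = 28  −1 ⇒ G_1=27
G_1=27  [base 6] 4·6 + 3  →[6↦7]→  4·7 + 3 = 31  −1 ⇒ G_2=30
G_2=30  [base 7] 4·7 + 2  →[7↦8]→  4·8 + 2 = 34  −1 ⇒ G_3=33

4·7 + 2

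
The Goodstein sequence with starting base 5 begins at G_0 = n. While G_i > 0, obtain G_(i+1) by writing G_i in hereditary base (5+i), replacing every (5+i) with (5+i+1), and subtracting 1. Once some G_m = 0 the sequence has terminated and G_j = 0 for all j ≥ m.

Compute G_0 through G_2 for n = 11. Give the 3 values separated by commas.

G_0 = 11. HB_5(11) = 2·5 + 1. Bump = 13. G_1 = 12.
G_1 = 12. HB_6(12) = 2·6. Bump = 14. G_2 = 13.

11, 12, 13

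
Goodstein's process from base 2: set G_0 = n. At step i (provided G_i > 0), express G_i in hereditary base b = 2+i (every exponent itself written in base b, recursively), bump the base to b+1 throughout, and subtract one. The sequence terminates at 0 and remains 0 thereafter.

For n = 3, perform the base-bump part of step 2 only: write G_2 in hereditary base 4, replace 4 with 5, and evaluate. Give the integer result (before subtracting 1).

(0) 3|_2 = 2 + 1 ↦ 3 + 1|_3 = 4 ⇒ 3
(1) 3|_3 = 3 ↦ 4|_4 = 4 ⇒ 3
(2) 3|_4 = 3 ↦ 3|_5 = 3 ⇒ 2

3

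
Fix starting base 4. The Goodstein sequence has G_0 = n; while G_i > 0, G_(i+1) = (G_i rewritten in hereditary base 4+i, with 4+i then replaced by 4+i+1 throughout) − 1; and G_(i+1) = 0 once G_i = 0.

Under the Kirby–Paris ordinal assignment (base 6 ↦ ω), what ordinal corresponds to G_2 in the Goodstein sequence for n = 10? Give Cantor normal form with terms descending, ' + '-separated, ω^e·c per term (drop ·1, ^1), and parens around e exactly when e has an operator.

ω·2

G_0=10  [base 4] 2·4 + 2  →[4↦5]→  2·5 + 2 = 12  −1 ⇒ G_1=11
G_1=11  [base 5] 2·5 + 1  →[5↦6]→  2·6 + 1 = 13  −1 ⇒ G_2=12
G_2=12  [base 6] 2·6  →[6↦7]→  2·7 = 14  −1 ⇒ G_3=13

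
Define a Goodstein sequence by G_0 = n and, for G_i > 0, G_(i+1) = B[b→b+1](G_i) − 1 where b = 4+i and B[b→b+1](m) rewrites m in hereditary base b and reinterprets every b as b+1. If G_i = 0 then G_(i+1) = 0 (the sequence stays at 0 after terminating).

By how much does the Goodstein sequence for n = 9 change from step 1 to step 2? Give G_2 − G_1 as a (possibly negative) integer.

1

9 —HB4→ 2·4 + 1 —bump→ 2·5 + 1 = 11 —(−1)→ 10
10 —HB5→ 2·5 —bump→ 2·6 = 12 —(−1)→ 11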